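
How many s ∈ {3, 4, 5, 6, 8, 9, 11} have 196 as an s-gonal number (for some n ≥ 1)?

s = 3: P(3, 19) = 190 and P(3, 20) = 210; 196 is not s-gonal.
s = 4: P(4, 14) = 196. ✓
s = 5: P(5, 11) = 176 and P(5, 12) = 210; 196 is not s-gonal.
s = 6: P(6, 10) = 190 and P(6, 11) = 231; 196 is not s-gonal.
s = 8: P(8, 8) = 176 and P(8, 9) = 225; 196 is not s-gonal.
s = 9: P(9, 7) = 154 and P(9, 8) = 204; 196 is not s-gonal.
s = 11: P(11, 7) = 196. ✓
Hits: s ∈ {4, 11} → 2.

2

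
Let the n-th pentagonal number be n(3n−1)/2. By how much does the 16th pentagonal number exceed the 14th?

89

16·(3·16 − 1)/2 = 376 and 14·(3·14 − 1)/2 = 287.
Difference: 376 − 287 = 89.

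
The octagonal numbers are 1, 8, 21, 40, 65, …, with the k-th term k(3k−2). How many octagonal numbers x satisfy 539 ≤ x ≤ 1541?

The n-th octagonal number is n(3n−2).
Smallest index with value ≥ 539: n = 14 (giving 560).
Largest index with value ≤ 1541: n = 23 (giving 1541).
Indices 14 through 23: 10 terms.

10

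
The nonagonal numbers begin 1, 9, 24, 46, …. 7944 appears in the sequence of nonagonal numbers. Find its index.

48

Set n(7n−5)/2 = 7944, giving 7n² − 5n − 15888 = 0.
The discriminant is 25 + 56·7944 = 444889, and √444889 = 667.
So n = (5 + 667) / 14 = 672/14 = 48.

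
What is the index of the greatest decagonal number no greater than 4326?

33

Solve n(4n−3) ≤ 4326 for integer n.
n = 33 gives 4257 ≤ 4326, while n = 34 gives 4522 > 4326; so the answer is index 33.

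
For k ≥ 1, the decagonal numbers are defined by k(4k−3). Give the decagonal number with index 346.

The 346th decagonal number is n(4n−3) with n = 346.
346·(4·346 − 3) = 346·1381 = 477826.

477826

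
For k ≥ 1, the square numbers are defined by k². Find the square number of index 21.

441

The 21st square number is n² with n = 21.
21² = 441.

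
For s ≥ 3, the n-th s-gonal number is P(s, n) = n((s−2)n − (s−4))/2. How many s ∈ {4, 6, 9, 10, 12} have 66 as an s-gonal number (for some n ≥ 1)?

1

s = 4: P(4, 8) = 64 and P(4, 9) = 81; 66 is not s-gonal.
s = 6: P(6, 6) = 66. ✓
s = 9: P(9, 4) = 46 and P(9, 5) = 75; 66 is not s-gonal.
s = 10: P(10, 4) = 52 and P(10, 5) = 85; 66 is not s-gonal.
s = 12: P(12, 4) = 64 and P(12, 5) = 105; 66 is not s-gonal.
Hits: s ∈ {6} → 1.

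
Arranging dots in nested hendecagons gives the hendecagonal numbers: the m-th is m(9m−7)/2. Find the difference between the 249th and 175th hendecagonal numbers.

249·(9·249 − 7)/2 = 278133 and 175·(9·175 − 7)/2 = 137200.
Difference: 278133 − 137200 = 140933.

140933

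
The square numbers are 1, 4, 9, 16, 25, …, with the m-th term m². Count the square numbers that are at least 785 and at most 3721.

33

The n-th square number is n².
Smallest index with value ≥ 785: n = 29 (giving 841).
Largest index with value ≤ 3721: n = 61 (giving 3721).
Indices 29 through 61: 33 terms.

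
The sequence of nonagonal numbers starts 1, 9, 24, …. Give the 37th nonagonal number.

4699

The 37th nonagonal number is n(7n−5)/2 with n = 37.
37·(7·37 − 5)/2 = 37·254/2 = 37·127 = 4699.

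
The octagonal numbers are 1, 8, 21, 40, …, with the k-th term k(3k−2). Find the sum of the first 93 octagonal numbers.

808635

Σ i(3i−2) = 3Σi² − 2Σi over i = 1..93.
Σi = 4371 and Σi² = 272459.
3·272459 − 2·4371 = 808635.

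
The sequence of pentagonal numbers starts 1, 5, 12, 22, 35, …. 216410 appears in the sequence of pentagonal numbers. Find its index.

Set n(3n−1)/2 = 216410, giving 3n² − n − 432820 = 0.
The discriminant is 1 + 24·216410 = 5193841, and √5193841 = 2279.
So n = (1 + 2279) / 6 = 2280/6 = 380.

380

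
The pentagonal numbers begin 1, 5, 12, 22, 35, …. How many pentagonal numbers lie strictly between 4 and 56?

The n-th pentagonal number is n(3n−1)/2.
Smallest index with value > 4: n = 2 (giving 5).
Largest index with value < 56: n = 6 (giving 51).
Indices 2 through 6: 5 terms.

5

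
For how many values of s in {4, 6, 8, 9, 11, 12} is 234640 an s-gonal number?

1

s = 4: P(4, 484) = 234256 and P(4, 485) = 235225; 234640 is not s-gonal.
s = 6: P(6, 342) = 233586 and P(6, 343) = 234955; 234640 is not s-gonal.
s = 8: P(8, 280) = 234640. ✓
s = 9: P(9, 259) = 234136 and P(9, 260) = 235950; 234640 is not s-gonal.
s = 11: P(11, 228) = 233130 and P(11, 229) = 235183; 234640 is not s-gonal.
s = 12: P(12, 217) = 234577 and P(12, 218) = 236748; 234640 is not s-gonal.
Hits: s ∈ {8} → 1.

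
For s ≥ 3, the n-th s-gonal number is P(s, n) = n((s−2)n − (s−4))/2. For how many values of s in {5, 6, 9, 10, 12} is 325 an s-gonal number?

2

s = 5: P(5, 14) = 287 and P(5, 15) = 330; 325 is not s-gonal.
s = 6: P(6, 13) = 325. ✓
s = 9: P(9, 10) = 325. ✓
s = 10: P(10, 9) = 297 and P(10, 10) = 370; 325 is not s-gonal.
s = 12: P(12, 8) = 288 and P(12, 9) = 369; 325 is not s-gonal.
Hits: s ∈ {6, 9} → 2.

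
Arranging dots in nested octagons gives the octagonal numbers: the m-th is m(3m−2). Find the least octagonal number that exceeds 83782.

Solve n(3n−2) > 83782 for integer n.
The largest n with value ≤ 83782 is 167 (since 83333 ≤ 83782 < 84336), so the first above is n = 168, value 84336.

84336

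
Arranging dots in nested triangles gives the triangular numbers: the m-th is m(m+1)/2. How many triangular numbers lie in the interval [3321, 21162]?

The n-th triangular number is n(n+1)/2.
Smallest index with value ≥ 3321: n = 81 (giving 3321).
Largest index with value ≤ 21162: n = 205 (giving 21115).
Indices 81 through 205: 125 terms.

125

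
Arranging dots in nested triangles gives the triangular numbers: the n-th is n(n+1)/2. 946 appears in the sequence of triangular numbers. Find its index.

43

Set n(n+1)/2 = 946, giving n² + n − 1892 = 0.
So n = (-1 + 87) / 2 = 86/2 = 43.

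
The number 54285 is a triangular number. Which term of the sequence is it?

Set n(n+1)/2 = 54285, giving n² + n − 108570 = 0.
So n = (-1 + 659) / 2 = 658/2 = 329.
Check: 329·330/2 = 54285. ✓

329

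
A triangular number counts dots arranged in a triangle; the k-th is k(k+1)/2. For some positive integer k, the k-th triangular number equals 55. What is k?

10

Set n(n+1)/2 = 55, giving n² + n − 110 = 0.
The discriminant is 1 + 8·55 = 441, and √441 = 21.
So n = (-1 + 21) / 2 = 20/2 = 10.
Check: 10·11/2 = 55. ✓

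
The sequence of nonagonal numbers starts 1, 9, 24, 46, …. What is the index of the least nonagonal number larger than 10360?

55

Solve n(7n−5)/2 > 10360 for integer n.
The largest n with value ≤ 10360 is 54 (since 10071 ≤ 10360 < 10450), so the first above is n = 55, value 10450.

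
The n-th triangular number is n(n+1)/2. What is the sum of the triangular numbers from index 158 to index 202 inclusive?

Σ i(i+1)/2 = (Σi² + Σi) / 2 over i = 158..202.
Σi = 20503 − 12403 = 8100 and Σi² = 2767905 − 1302315 = 1465590.
(1·1465590 + 1·8100) / 2 = 1473690/2 = 736845.

736845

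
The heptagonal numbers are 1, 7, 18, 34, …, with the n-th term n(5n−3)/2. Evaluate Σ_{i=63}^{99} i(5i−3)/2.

612942

Σ i(5i−3)/2 = (5Σi² − 3Σi) / 2 over i = 63..99.
Σi = 4950 − 1953 = 2997 and Σi² = 328350 − 81375 = 246975.
(5·246975 − 3·2997) / 2 = 1225884/2 = 612942.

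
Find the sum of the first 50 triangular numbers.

Σ i(i+1)/2 = (Σi² + Σi) / 2 over i = 1..50.
Σi = 1275 and Σi² = 42925.
(1·42925 + 1·1275) / 2 = 44200/2 = 22100.

22100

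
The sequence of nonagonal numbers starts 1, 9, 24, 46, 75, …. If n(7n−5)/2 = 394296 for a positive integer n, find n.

Set n(7n−5)/2 = 394296, giving 7n² − 5n − 788592 = 0.
The discriminant is 25 + 56·394296 = 22080601, and √22080601 = 4699.
So n = (5 + 4699) / 14 = 4704/14 = 336.
Check: 336·(7·336 − 5)/2 = 394296. ✓

336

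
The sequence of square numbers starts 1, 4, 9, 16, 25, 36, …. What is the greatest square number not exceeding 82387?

82369

Solve n² ≤ 82387 for integer n.
n = 287 gives 82369 ≤ 82387, while n = 288 gives 82944 > 82387; so the answer is 82369.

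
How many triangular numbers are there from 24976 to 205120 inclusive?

The n-th triangular number is n(n+1)/2.
Smallest index with value ≥ 24976: n = 223 (giving 24976).
Largest index with value ≤ 205120: n = 640 (giving 205120).
Indices 223 through 640: 418 terms.

418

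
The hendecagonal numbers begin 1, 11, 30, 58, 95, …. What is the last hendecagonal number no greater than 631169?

628133

Solve n(9n−7)/2 ≤ 631169 for integer n.
n = 374 gives 628133 ≤ 631169, while n = 375 gives 631500 > 631169; so the answer is 628133.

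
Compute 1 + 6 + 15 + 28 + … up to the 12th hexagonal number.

Σ i(2i−1) = 2Σi² − Σi over i = 1..12.
Σi = 78 and Σi² = 650.
2·650 − 1·78 = 1222.

1222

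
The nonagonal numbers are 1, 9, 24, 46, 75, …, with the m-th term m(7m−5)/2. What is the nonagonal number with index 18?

1089

The 18th nonagonal number is n(7n−5)/2 with n = 18.
18·(7·18 − 5)/2 = 18·121/2 = 1089.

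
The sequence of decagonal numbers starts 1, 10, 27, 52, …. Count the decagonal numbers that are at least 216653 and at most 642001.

168

The n-th decagonal number is n(4n−3).
Smallest index with value ≥ 216653: n = 234 (giving 218322).
Largest index with value ≤ 642001: n = 401 (giving 642001).
Indices 234 through 401: 168 terms.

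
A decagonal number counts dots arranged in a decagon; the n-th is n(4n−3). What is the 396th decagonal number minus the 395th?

Consecutive decagonal numbers differ by 8n − 7: here 8·396 − 7 = 3161.

3161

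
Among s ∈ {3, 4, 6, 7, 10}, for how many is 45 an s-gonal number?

s = 3: P(3, 9) = 45. ✓
s = 4: P(4, 6) = 36 and P(4, 7) = 49; 45 is not s-gonal.
s = 6: P(6, 5) = 45. ✓
s = 7: P(7, 4) = 34 and P(7, 5) = 55; 45 is not s-gonal.
s = 10: P(10, 3) = 27 and P(10, 4) = 52; 45 is not s-gonal.
Hits: s ∈ {3, 6} → 2.

2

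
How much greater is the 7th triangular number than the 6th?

7

Consecutive triangular numbers differ by n: T_{7} − T_{6} = 7.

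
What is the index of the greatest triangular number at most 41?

8

Solve n(n+1)/2 ≤ 41 for integer n.
n = 8 gives 36 ≤ 41, while n = 9 gives 45 > 41; so the answer is index 8.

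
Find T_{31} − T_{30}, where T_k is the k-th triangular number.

Consecutive triangular numbers differ by n: T_{31} − T_{30} = 31.

31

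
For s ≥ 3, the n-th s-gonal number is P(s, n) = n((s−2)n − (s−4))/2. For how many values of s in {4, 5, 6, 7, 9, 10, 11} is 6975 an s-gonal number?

s = 4: P(4, 83) = 6889 and P(4, 84) = 7056; 6975 is not s-gonal.
s = 5: P(5, 68) = 6902 and P(5, 69) = 7107; 6975 is not s-gonal.
s = 6: P(6, 59) = 6903 and P(6, 60) = 7140; 6975 is not s-gonal.
s = 7: P(7, 53) = 6943 and P(7, 54) = 7209; 6975 is not s-gonal.
s = 9: P(9, 45) = 6975. ✓
s = 10: P(10, 42) = 6930 and P(10, 43) = 7267; 6975 is not s-gonal.
s = 11: P(11, 39) = 6708 and P(11, 40) = 7060; 6975 is not s-gonal.
Hits: s ∈ {9} → 1.

1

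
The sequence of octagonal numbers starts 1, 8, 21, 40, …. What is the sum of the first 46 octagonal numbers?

Σ i(3i−2) = 3Σi² − 2Σi over i = 1..46.
Σi = 1081 and Σi² = 33511.
3·33511 − 2·1081 = 98371.

98371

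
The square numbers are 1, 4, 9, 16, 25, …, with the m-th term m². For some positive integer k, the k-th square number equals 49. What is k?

We need n² = 49, so n = √49 = 7.
Check: 7² = 49. ✓

7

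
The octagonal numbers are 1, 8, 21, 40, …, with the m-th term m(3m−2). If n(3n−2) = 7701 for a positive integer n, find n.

51

Set n(3n−2) = 7701, giving 3n² − 2n − 7701 = 0.
So n = (2 + 304) / 6 = 306/6 = 51.
Check: 51·(3·51 − 2) = 7701. ✓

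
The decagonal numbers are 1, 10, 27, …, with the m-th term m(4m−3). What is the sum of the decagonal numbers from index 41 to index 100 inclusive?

1252150

Σ i(4i−3) = 4Σi² − 3Σi over i = 41..100.
Σi = 5050 − 820 = 4230 and Σi² = 338350 − 22140 = 316210.
4·316210 − 3·4230 = 1252150.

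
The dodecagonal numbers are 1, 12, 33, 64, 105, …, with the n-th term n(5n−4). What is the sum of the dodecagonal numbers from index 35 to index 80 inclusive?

Σ i(5i−4) = 5Σi² − 4Σi over i = 35..80.
Σi = 3240 − 595 = 2645 and Σi² = 173880 − 13685 = 160195.
5·160195 − 4·2645 = 790395.

790395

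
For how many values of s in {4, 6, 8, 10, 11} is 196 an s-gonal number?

2

s = 4: P(4, 14) = 196. ✓
s = 6: P(6, 10) = 190 and P(6, 11) = 231; 196 is not s-gonal.
s = 8: P(8, 8) = 176 and P(8, 9) = 225; 196 is not s-gonal.
s = 10: P(10, 7) = 175 and P(10, 8) = 232; 196 is not s-gonal.
s = 11: P(11, 7) = 196. ✓
Hits: s ∈ {4, 11} → 2.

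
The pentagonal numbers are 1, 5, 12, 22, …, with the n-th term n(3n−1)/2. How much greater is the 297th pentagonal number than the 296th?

Consecutive pentagonal numbers differ by 3n − 2: here 3·297 − 2 = 889.

889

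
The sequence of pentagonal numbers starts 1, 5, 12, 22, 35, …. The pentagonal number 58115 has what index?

Set n(3n−1)/2 = 58115, giving 3n² − n − 116230 = 0.
The discriminant is 1 + 24·58115 = 1394761, and √1394761 = 1181.
So n = (1 + 1181) / 6 = 1182/6 = 197.
Check: 197·(3·197 − 1)/2 = 58115. ✓

197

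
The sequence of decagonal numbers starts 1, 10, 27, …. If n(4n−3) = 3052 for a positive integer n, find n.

28

Set n(4n−3) = 3052, giving 4n² − 3n − 3052 = 0.
The discriminant is 9 + 16·3052 = 48841, and √48841 = 221.
So n = (3 + 221) / 8 = 224/8 = 28.
Check: 28·(4·28 − 3) = 3052. ✓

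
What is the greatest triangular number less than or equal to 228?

210

Solve n(n+1)/2 ≤ 228 for integer n.
n = 20 gives 210 ≤ 228, while n = 21 gives 231 > 228; so the answer is 210.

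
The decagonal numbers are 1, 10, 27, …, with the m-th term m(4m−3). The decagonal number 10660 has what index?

Set n(4n−3) = 10660, giving 4n² − 3n − 10660 = 0.
So n = (3 + 413) / 8 = 416/8 = 52.
Check: 52·(4·52 − 3) = 10660. ✓

52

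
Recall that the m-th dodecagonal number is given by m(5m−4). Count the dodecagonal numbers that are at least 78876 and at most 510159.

The n-th dodecagonal number is n(5n−4).
Smallest index with value ≥ 78876: n = 126 (giving 78876).
Largest index with value ≤ 510159: n = 319 (giving 507529).
Indices 126 through 319: 194 terms.

194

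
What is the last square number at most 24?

16

Solve n² ≤ 24 for integer n.
n = 4 gives 16 ≤ 24, while n = 5 gives 25 > 24; so the answer is 16.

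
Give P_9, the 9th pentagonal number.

9·(3·9 − 1)/2 = 9·26/2 = 9·13 = 117.

117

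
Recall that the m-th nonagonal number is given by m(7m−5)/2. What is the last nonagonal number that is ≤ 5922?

5781

Solve n(7n−5)/2 ≤ 5922 for integer n.
n = 41 gives 5781 ≤ 5922, while n = 42 gives 6069 > 5922; so the answer is 5781.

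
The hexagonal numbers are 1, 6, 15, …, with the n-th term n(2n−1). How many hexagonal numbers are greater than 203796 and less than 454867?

158

The n-th hexagonal number is n(2n−1).
Smallest index with value > 203796: n = 320 (giving 204480).
Largest index with value < 454867: n = 477 (giving 454581).
Indices 320 through 477: 158 terms.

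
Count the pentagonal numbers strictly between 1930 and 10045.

45

The n-th pentagonal number is n(3n−1)/2.
Smallest index with value > 1930: n = 37 (giving 2035).
Largest index with value < 10045: n = 81 (giving 9801).
Indices 37 through 81: 45 terms.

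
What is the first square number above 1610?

Solve n² > 1610 for integer n.
The largest n with value ≤ 1610 is 40 (since 1600 ≤ 1610 < 1681), so the first above is n = 41, value 1681.

1681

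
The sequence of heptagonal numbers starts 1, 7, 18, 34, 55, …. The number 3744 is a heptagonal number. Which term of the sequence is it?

Set n(5n−3)/2 = 3744, giving 5n² − 3n − 7488 = 0.
The discriminant is 9 + 40·3744 = 149769, and √149769 = 387.
So n = (3 + 387) / 10 = 390/10 = 39.

39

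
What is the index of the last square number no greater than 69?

Solve n² ≤ 69 for integer n.
n = 8 gives 64 ≤ 69, while n = 9 gives 81 > 69; so the answer is index 8.

8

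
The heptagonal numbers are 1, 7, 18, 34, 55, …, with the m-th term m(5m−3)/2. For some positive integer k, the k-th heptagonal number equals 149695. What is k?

245

Set n(5n−3)/2 = 149695, giving 5n² − 3n − 299390 = 0.
The discriminant is 9 + 40·149695 = 5987809, and √5987809 = 2447.
So n = (3 + 2447) / 10 = 2450/10 = 245.
Check: 245·(5·245 − 3)/2 = 149695. ✓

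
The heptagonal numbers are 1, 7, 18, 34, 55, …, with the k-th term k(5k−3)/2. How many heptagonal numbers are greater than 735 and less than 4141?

The n-th heptagonal number is n(5n−3)/2.
Smallest index with value > 735: n = 18 (giving 783).
Largest index with value < 4141: n = 40 (giving 3940).
Indices 18 through 40: 23 terms.

23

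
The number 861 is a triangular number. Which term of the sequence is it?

41

Set n(n+1)/2 = 861, giving n² + n − 1722 = 0.
The discriminant is 1 + 8·861 = 6889, and √6889 = 83.
So n = (-1 + 83) / 2 = 82/2 = 41.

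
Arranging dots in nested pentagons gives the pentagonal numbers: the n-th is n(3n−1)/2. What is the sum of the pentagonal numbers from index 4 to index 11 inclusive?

708

Σ i(3i−1)/2 = (3Σi² − Σi) / 2 over i = 4..11.
Σi = 66 − 6 = 60 and Σi² = 506 − 14 = 492.
(3·492 − 1·60) / 2 = 1416/2 = 708.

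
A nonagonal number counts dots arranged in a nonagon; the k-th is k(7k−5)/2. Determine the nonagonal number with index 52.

9334

The 52nd nonagonal number is n(7n−5)/2 with n = 52.
52·(7·52 − 5)/2 = 52·359/2 = 9334.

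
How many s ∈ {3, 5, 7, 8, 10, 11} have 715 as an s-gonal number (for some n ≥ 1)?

2

s = 3: P(3, 37) = 703 and P(3, 38) = 741; 715 is not s-gonal.
s = 5: P(5, 22) = 715. ✓
s = 7: P(7, 17) = 697 and P(7, 18) = 783; 715 is not s-gonal.
s = 8: P(8, 15) = 645 and P(8, 16) = 736; 715 is not s-gonal.
s = 10: P(10, 13) = 637 and P(10, 14) = 742; 715 is not s-gonal.
s = 11: P(11, 13) = 715. ✓
Hits: s ∈ {5, 11} → 2.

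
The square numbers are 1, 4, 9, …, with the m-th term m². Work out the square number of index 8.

The 8th square number is n² with n = 8.
8² = 64.

64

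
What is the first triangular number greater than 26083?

Solve n(n+1)/2 > 26083 for integer n.
The largest n with value ≤ 26083 is 227 (since 25878 ≤ 26083 < 26106), so the first above is n = 228, value 26106.

26106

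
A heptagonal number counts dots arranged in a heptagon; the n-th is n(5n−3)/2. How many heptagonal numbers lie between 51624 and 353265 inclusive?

233

The n-th heptagonal number is n(5n−3)/2.
Smallest index with value ≥ 51624: n = 144 (giving 51624).
Largest index with value ≤ 353265: n = 376 (giving 352876).
Indices 144 through 376: 233 terms.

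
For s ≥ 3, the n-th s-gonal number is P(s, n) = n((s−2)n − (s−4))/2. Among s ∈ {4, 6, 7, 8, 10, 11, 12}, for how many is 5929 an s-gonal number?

s = 4: P(4, 77) = 5929. ✓
s = 6: P(6, 54) = 5778 and P(6, 55) = 5995; 5929 is not s-gonal.
s = 7: P(7, 49) = 5929. ✓
s = 8: P(8, 44) = 5720 and P(8, 45) = 5985; 5929 is not s-gonal.
s = 10: P(10, 38) = 5662 and P(10, 39) = 5967; 5929 is not s-gonal.
s = 11: P(11, 36) = 5706 and P(11, 37) = 6031; 5929 is not s-gonal.
s = 12: P(12, 34) = 5644 and P(12, 35) = 5985; 5929 is not s-gonal.
Hits: s ∈ {4, 7} → 2.

2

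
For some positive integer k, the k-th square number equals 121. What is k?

11

We need n² = 121, so n = √121 = 11.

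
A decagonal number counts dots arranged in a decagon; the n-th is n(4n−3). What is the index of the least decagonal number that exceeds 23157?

77

Solve n(4n−3) > 23157 for integer n.
The largest n with value ≤ 23157 is 76 (since 22876 ≤ 23157 < 23485), so the first above is n = 77, value 23485.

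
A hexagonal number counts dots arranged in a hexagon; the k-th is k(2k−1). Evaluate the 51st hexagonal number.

5151

The 51st hexagonal number is n(2n−1) with n = 51.
51·(2·51 − 1) = 51·101 = 5151.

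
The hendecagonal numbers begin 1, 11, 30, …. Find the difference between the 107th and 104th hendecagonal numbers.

107·(9·107 − 7)/2 = 51146 and 104·(9·104 − 7)/2 = 48308.
Difference: 51146 − 48308 = 2838.

2838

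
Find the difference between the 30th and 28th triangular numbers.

59

30·31/2 = 465 and 28·29/2 = 406.
Difference: 465 − 406 = 59.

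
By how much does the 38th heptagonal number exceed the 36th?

367

38·(5·38 − 3)/2 = 3553 and 36·(5·36 − 3)/2 = 3186.
Difference: 3553 − 3186 = 367.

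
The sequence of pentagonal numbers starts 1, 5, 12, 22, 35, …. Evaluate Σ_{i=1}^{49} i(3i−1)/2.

Σ i(3i−1)/2 = (3Σi² − Σi) / 2 over i = 1..49.
Σi = 1225 and Σi² = 40425.
(3·40425 − 1·1225) / 2 = 120050/2 = 60025.

60025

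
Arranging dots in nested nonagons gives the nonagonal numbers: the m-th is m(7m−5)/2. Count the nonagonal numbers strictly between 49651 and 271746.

The n-th nonagonal number is n(7n−5)/2.
Smallest index with value > 49651: n = 120 (giving 50100).
Largest index with value < 271746: n = 278 (giving 269799).
Indices 120 through 278: 159 terms.

159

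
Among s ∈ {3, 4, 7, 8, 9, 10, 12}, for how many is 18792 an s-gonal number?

1

s = 3: P(3, 193) = 18721 and P(3, 194) = 18915; 18792 is not s-gonal.
s = 4: P(4, 137) = 18769 and P(4, 138) = 19044; 18792 is not s-gonal.
s = 7: P(7, 87) = 18792. ✓
s = 8: P(8, 79) = 18565 and P(8, 80) = 19040; 18792 is not s-gonal.
s = 9: P(9, 73) = 18469 and P(9, 74) = 18981; 18792 is not s-gonal.
s = 10: P(10, 68) = 18292 and P(10, 69) = 18837; 18792 is not s-gonal.
s = 12: P(12, 61) = 18361 and P(12, 62) = 18972; 18792 is not s-gonal.
Hits: s ∈ {7} → 1.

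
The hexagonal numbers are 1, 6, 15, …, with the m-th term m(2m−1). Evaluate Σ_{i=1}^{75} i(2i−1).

284050

Σ i(2i−1) = 2Σi² − Σi over i = 1..75.
Σi = 2850 and Σi² = 143450.
2·143450 − 1·2850 = 284050.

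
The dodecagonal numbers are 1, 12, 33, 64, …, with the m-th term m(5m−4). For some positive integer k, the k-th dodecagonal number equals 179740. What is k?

Set n(5n−4) = 179740, giving 5n² − 4n − 179740 = 0.
The discriminant is 16 + 20·179740 = 3594816, and √3594816 = 1896.
So n = (4 + 1896) / 10 = 1900/10 = 190.

190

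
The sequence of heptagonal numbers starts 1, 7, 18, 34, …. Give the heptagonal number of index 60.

The 60th heptagonal number is n(5n−3)/2 with n = 60.
60·(5·60 − 3)/2 = 60·297/2 = 8910.

8910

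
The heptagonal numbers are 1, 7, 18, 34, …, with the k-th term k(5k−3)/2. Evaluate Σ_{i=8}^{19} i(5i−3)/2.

Σ i(5i−3)/2 = (5Σi² − 3Σi) / 2 over i = 8..19.
Σi = 190 − 28 = 162 and Σi² = 2470 − 140 = 2330.
(5·2330 − 3·162) / 2 = 11164/2 = 5582.

5582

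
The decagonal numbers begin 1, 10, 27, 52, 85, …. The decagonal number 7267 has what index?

Set n(4n−3) = 7267, giving 4n² − 3n − 7267 = 0.
The discriminant is 9 + 16·7267 = 116281, and √116281 = 341.
So n = (3 + 341) / 8 = 344/8 = 43.

43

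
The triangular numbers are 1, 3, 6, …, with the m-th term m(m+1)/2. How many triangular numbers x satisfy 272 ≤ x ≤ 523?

The n-th triangular number is n(n+1)/2.
Smallest index with value ≥ 272: n = 23 (giving 276).
Largest index with value ≤ 523: n = 31 (giving 496).
Indices 23 through 31: 9 terms.

9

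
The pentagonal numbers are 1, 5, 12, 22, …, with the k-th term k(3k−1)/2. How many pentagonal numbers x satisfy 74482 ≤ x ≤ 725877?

The n-th pentagonal number is n(3n−1)/2.
Smallest index with value ≥ 74482: n = 223 (giving 74482).
Largest index with value ≤ 725877: n = 695 (giving 724190).
Indices 223 through 695: 473 terms.

473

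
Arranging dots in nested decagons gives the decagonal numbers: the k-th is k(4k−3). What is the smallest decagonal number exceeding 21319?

Solve n(4n−3) > 21319 for integer n.
The largest n with value ≤ 21319 is 73 (since 21097 ≤ 21319 < 21682), so the first above is n = 74, value 21682.

21682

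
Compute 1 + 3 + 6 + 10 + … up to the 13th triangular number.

Σ i(i+1)/2 = (Σi² + Σi) / 2 over i = 1..13.
Σi = 91 and Σi² = 819.
(1·819 + 1·91) / 2 = 910/2 = 455.

455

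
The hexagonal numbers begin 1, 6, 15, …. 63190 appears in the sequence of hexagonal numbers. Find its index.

178

Set n(2n−1) = 63190, giving 2n² − n − 63190 = 0.
The discriminant is 1 + 8·63190 = 505521, and √505521 = 711.
So n = (1 + 711) / 4 = 712/4 = 178.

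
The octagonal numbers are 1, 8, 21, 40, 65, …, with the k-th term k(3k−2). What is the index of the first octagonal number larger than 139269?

Solve n(3n−2) > 139269 for integer n.
The largest n with value ≤ 139269 is 215 (since 138245 ≤ 139269 < 139536), so the first above is n = 216, value 139536.

216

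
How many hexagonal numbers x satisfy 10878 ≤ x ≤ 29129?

The n-th hexagonal number is n(2n−1).
Smallest index with value ≥ 10878: n = 74 (giving 10878).
Largest index with value ≤ 29129: n = 120 (giving 28680).
Indices 74 through 120: 47 terms.

47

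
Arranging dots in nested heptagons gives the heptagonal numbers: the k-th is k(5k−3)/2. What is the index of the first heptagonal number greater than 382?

13

Solve n(5n−3)/2 > 382 for integer n.
The largest n with value ≤ 382 is 12 (since 342 ≤ 382 < 403), so the first above is n = 13, value 403.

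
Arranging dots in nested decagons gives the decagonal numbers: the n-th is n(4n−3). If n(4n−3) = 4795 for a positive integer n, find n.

35

Set n(4n−3) = 4795, giving 4n² − 3n − 4795 = 0.
The discriminant is 9 + 16·4795 = 76729, and √76729 = 277.
So n = (3 + 277) / 8 = 280/8 = 35.
Check: 35·(4·35 − 3) = 4795. ✓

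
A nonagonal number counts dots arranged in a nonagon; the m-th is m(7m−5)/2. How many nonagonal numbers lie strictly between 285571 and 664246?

The n-th nonagonal number is n(7n−5)/2.
Smallest index with value > 285571: n = 287 (giving 287574).
Largest index with value < 664246: n = 435 (giving 661200).
Indices 287 through 435: 149 terms.

149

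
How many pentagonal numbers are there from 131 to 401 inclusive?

The n-th pentagonal number is n(3n−1)/2.
Smallest index with value ≥ 131: n = 10 (giving 145).
Largest index with value ≤ 401: n = 16 (giving 376).
Indices 10 through 16: 7 terms.

7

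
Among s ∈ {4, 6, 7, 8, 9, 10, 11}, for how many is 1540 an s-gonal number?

2

s = 4: P(4, 39) = 1521 and P(4, 40) = 1600; 1540 is not s-gonal.
s = 6: P(6, 28) = 1540. ✓
s = 7: P(7, 25) = 1525 and P(7, 26) = 1651; 1540 is not s-gonal.
s = 8: P(8, 22) = 1408 and P(8, 23) = 1541; 1540 is not s-gonal.
s = 9: P(9, 21) = 1491 and P(9, 22) = 1639; 1540 is not s-gonal.
s = 10: P(10, 20) = 1540. ✓
s = 11: P(11, 18) = 1395 and P(11, 19) = 1558; 1540 is not s-gonal.
Hits: s ∈ {6, 10} → 2.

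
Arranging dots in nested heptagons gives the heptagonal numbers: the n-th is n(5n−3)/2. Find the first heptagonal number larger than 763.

783

Solve n(5n−3)/2 > 763 for integer n.
The largest n with value ≤ 763 is 17 (since 697 ≤ 763 < 783), so the first above is n = 18, value 783.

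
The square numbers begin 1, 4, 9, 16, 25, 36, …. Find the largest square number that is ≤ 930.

900

Solve n² ≤ 930 for integer n.
n = 30 gives 900 ≤ 930, while n = 31 gives 961 > 930; so the answer is 900.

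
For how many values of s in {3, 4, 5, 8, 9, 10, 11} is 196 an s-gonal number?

s = 3: P(3, 19) = 190 and P(3, 20) = 210; 196 is not s-gonal.
s = 4: P(4, 14) = 196. ✓
s = 5: P(5, 11) = 176 and P(5, 12) = 210; 196 is not s-gonal.
s = 8: P(8, 8) = 176 and P(8, 9) = 225; 196 is not s-gonal.
s = 9: P(9, 7) = 154 and P(9, 8) = 204; 196 is not s-gonal.
s = 10: P(10, 7) = 175 and P(10, 8) = 232; 196 is not s-gonal.
s = 11: P(11, 7) = 196. ✓
Hits: s ∈ {4, 11} → 2.

2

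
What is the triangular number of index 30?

465

30·31/2 = 930/2 = 465.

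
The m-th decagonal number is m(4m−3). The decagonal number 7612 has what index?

Set n(4n−3) = 7612, giving 4n² − 3n − 7612 = 0.
The discriminant is 9 + 16·7612 = 121801, and √121801 = 349.
So n = (3 + 349) / 8 = 352/8 = 44.

44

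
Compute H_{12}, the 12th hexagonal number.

276

12·(2·12 − 1) = 12·23 = 276.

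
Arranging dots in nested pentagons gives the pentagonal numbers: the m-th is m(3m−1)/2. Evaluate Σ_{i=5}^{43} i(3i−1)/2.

40638

Σ i(3i−1)/2 = (3Σi² − Σi) / 2 over i = 5..43.
Σi = 946 − 10 = 936 and Σi² = 27434 − 30 = 27404.
(3·27404 − 1·936) / 2 = 81276/2 = 40638.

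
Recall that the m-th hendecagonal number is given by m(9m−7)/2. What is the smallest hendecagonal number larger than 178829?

179300

Solve n(9n−7)/2 > 178829 for integer n.
The largest n with value ≤ 178829 is 199 (since 177508 ≤ 178829 < 179300), so the first above is n = 200, value 179300.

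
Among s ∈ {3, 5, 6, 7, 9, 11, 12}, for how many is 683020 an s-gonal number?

s = 3: P(3, 1168) = 682696 and P(3, 1169) = 683865; 683020 is not s-gonal.
s = 5: P(5, 674) = 681077 and P(5, 675) = 683100; 683020 is not s-gonal.
s = 6: P(6, 584) = 681528 and P(6, 585) = 683865; 683020 is not s-gonal.
s = 7: P(7, 522) = 680427 and P(7, 523) = 683038; 683020 is not s-gonal.
s = 9: P(9, 442) = 682669 and P(9, 443) = 685764; 683020 is not s-gonal.
s = 11: P(11, 389) = 679583 and P(11, 390) = 683085; 683020 is not s-gonal.
s = 12: P(12, 370) = 683020. ✓
Hits: s ∈ {12} → 1.

1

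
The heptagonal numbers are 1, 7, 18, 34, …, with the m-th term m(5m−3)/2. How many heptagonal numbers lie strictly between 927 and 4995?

The n-th heptagonal number is n(5n−3)/2.
Smallest index with value > 927: n = 20 (giving 970).
Largest index with value < 4995: n = 44 (giving 4774).
Indices 20 through 44: 25 terms.

25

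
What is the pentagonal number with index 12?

The 12th pentagonal number is n(3n−1)/2 with n = 12.
12·(3·12 − 1)/2 = 12·35/2 = 210.

210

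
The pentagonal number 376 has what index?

16

Set n(3n−1)/2 = 376, giving 3n² − n − 752 = 0.
The discriminant is 1 + 24·376 = 9025, and √9025 = 95.
So n = (1 + 95) / 6 = 96/6 = 16.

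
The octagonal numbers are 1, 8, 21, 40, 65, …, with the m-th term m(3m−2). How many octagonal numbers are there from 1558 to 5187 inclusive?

18

The n-th octagonal number is n(3n−2).
Smallest index with value ≥ 1558: n = 24 (giving 1680).
Largest index with value ≤ 5187: n = 41 (giving 4961).
Indices 24 through 41: 18 terms.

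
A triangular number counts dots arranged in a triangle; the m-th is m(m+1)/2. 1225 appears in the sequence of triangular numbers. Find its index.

Set n(n+1)/2 = 1225, giving n² + n − 2450 = 0.
The discriminant is 1 + 8·1225 = 9801, and √9801 = 99.
So n = (-1 + 99) / 2 = 98/2 = 49.

49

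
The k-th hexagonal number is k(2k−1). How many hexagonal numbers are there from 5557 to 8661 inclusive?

The n-th hexagonal number is n(2n−1).
Smallest index with value ≥ 5557: n = 53 (giving 5565).
Largest index with value ≤ 8661: n = 66 (giving 8646).
Indices 53 through 66: 14 terms.

14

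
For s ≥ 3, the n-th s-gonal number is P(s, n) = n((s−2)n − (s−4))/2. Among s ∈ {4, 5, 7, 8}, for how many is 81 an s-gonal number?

2

s = 4: P(4, 9) = 81. ✓
s = 5: P(5, 7) = 70 and P(5, 8) = 92; 81 is not s-gonal.
s = 7: P(7, 6) = 81. ✓
s = 8: P(8, 5) = 65 and P(8, 6) = 96; 81 is not s-gonal.
Hits: s ∈ {4, 7} → 2.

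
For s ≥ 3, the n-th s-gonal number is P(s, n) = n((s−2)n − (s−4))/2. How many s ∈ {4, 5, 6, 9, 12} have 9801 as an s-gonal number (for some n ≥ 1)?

s = 4: P(4, 99) = 9801. ✓
s = 5: P(5, 81) = 9801. ✓
s = 6: P(6, 70) = 9730 and P(6, 71) = 10011; 9801 is not s-gonal.
s = 9: P(9, 53) = 9699 and P(9, 54) = 10071; 9801 is not s-gonal.
s = 12: P(12, 44) = 9504 and P(12, 45) = 9945; 9801 is not s-gonal.
Hits: s ∈ {4, 5} → 2.

2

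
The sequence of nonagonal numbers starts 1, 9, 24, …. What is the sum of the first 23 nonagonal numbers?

Σ i(7i−5)/2 = (7Σi² − 5Σi) / 2 over i = 1..23.
Σi = 276 and Σi² = 4324.
(7·4324 − 5·276) / 2 = 28888/2 = 14444.

14444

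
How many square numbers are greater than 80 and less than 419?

The n-th square number is n².
Smallest index with value > 80: n = 9 (giving 81).
Largest index with value < 419: n = 20 (giving 400).
Indices 9 through 20: 12 terms.

12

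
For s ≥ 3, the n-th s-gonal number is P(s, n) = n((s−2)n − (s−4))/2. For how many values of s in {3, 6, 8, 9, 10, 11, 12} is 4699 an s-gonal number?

1

s = 3: P(3, 96) = 4656 and P(3, 97) = 4753; 4699 is not s-gonal.
s = 6: P(6, 48) = 4560 and P(6, 49) = 4753; 4699 is not s-gonal.
s = 8: P(8, 39) = 4485 and P(8, 40) = 4720; 4699 is not s-gonal.
s = 9: P(9, 37) = 4699. ✓
s = 10: P(10, 34) = 4522 and P(10, 35) = 4795; 4699 is not s-gonal.
s = 11: P(11, 32) = 4496 and P(11, 33) = 4785; 4699 is not s-gonal.
s = 12: P(12, 31) = 4681 and P(12, 32) = 4992; 4699 is not s-gonal.
Hits: s ∈ {9} → 1.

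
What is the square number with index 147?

21609

The 147th square number is n² with n = 147.
147² = 21609.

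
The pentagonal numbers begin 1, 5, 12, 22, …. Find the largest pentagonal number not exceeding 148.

145

Solve n(3n−1)/2 ≤ 148 for integer n.
n = 10 gives 145 ≤ 148, while n = 11 gives 176 > 148; so the answer is 145.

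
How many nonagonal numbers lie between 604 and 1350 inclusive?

7

The n-th nonagonal number is n(7n−5)/2.
Smallest index with value ≥ 604: n = 14 (giving 651).
Largest index with value ≤ 1350: n = 20 (giving 1350).
Indices 14 through 20: 7 terms.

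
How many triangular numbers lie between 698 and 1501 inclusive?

18

The n-th triangular number is n(n+1)/2.
Smallest index with value ≥ 698: n = 37 (giving 703).
Largest index with value ≤ 1501: n = 54 (giving 1485).
Indices 37 through 54: 18 terms.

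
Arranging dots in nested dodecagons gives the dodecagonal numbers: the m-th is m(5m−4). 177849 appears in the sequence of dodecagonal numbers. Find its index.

189

Set n(5n−4) = 177849, giving 5n² − 4n − 177849 = 0.
So n = (4 + 1886) / 10 = 1890/10 = 189.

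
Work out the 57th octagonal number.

9633

The 57th octagonal number is n(3n−2) with n = 57.
57·(3·57 − 2) = 57·169 = 9633.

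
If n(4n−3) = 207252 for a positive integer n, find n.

Set n(4n−3) = 207252, giving 4n² − 3n − 207252 = 0.
The discriminant is 9 + 16·207252 = 3316041, and √3316041 = 1821.
So n = (3 + 1821) / 8 = 1824/8 = 228.

228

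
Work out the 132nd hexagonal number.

34716

132·(2·132 − 1) = 132·263 = 34716.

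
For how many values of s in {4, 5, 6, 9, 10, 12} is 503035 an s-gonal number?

s = 4: P(4, 709) = 502681 and P(4, 710) = 504100; 503035 is not s-gonal.
s = 5: P(5, 579) = 502572 and P(5, 580) = 504310; 503035 is not s-gonal.
s = 6: P(6, 501) = 501501 and P(6, 502) = 503506; 503035 is not s-gonal.
s = 9: P(9, 379) = 501796 and P(9, 380) = 504450; 503035 is not s-gonal.
s = 10: P(10, 355) = 503035. ✓
s = 12: P(12, 317) = 501177 and P(12, 318) = 504348; 503035 is not s-gonal.
Hits: s ∈ {10} → 1.

1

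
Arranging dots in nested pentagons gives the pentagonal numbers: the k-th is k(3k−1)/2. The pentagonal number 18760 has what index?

Set n(3n−1)/2 = 18760, giving 3n² − n − 37520 = 0.
The discriminant is 1 + 24·18760 = 450241, and √450241 = 671.
So n = (1 + 671) / 6 = 672/6 = 112.
Check: 112·(3·112 − 1)/2 = 18760. ✓

112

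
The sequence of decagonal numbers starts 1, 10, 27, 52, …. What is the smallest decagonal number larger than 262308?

263425

Solve n(4n−3) > 262308 for integer n.
The largest n with value ≤ 262308 is 256 (since 261376 ≤ 262308 < 263425), so the first above is n = 257, value 263425.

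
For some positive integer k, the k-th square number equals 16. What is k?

We need n² = 16, so n = √16 = 4.

4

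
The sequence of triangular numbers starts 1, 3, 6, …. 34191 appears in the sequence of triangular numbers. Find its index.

261

Set n(n+1)/2 = 34191, giving n² + n − 68382 = 0.
So n = (-1 + 523) / 2 = 522/2 = 261.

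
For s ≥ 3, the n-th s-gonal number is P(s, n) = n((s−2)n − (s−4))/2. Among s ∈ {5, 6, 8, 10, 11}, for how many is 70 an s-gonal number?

1

s = 5: P(5, 7) = 70. ✓
s = 6: P(6, 6) = 66 and P(6, 7) = 91; 70 is not s-gonal.
s = 8: P(8, 5) = 65 and P(8, 6) = 96; 70 is not s-gonal.
s = 10: P(10, 4) = 52 and P(10, 5) = 85; 70 is not s-gonal.
s = 11: P(11, 4) = 58 and P(11, 5) = 95; 70 is not s-gonal.
Hits: s ∈ {5} → 1.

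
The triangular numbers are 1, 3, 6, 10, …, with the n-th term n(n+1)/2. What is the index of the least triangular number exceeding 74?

12

Solve n(n+1)/2 > 74 for integer n.
The largest n with value ≤ 74 is 11 (since 66 ≤ 74 < 78), so the first above is n = 12, value 78.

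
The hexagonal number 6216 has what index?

56

Set n(2n−1) = 6216, giving 2n² − n − 6216 = 0.
So n = (1 + 223) / 4 = 224/4 = 56.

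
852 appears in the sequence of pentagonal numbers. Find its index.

24

Set n(3n−1)/2 = 852, giving 3n² − n − 1704 = 0.
So n = (1 + 143) / 6 = 144/6 = 24.
Check: 24·(3·24 − 1)/2 = 852. ✓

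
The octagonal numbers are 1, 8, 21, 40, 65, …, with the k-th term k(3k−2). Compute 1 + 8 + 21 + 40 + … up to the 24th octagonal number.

Σ i(3i−2) = 3Σi² − 2Σi over i = 1..24.
Σi = 300 and Σi² = 4900.
3·4900 − 2·300 = 14100.

14100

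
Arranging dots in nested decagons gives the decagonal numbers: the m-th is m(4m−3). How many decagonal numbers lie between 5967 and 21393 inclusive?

The n-th decagonal number is n(4n−3).
Smallest index with value ≥ 5967: n = 39 (giving 5967).
Largest index with value ≤ 21393: n = 73 (giving 21097).
Indices 39 through 73: 35 terms.

35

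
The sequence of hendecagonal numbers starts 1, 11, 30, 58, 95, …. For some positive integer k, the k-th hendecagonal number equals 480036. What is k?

Set n(9n−7)/2 = 480036, giving 9n² − 7n − 960072 = 0.
So n = (7 + 5879) / 18 = 5886/18 = 327.
Check: 327·(9·327 − 7)/2 = 480036. ✓

327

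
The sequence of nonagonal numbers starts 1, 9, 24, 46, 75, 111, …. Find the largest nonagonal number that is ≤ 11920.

11629

Solve n(7n−5)/2 ≤ 11920 for integer n.
n = 58 gives 11629 ≤ 11920, while n = 59 gives 12036 > 11920; so the answer is 11629.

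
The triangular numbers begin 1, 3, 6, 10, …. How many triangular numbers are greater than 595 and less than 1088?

12

The n-th triangular number is n(n+1)/2.
Smallest index with value > 595: n = 35 (giving 630).
Largest index with value < 1088: n = 46 (giving 1081).
Indices 35 through 46: 12 terms.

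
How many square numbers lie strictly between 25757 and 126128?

The n-th square number is n².
Smallest index with value > 25757: n = 161 (giving 25921).
Largest index with value < 126128: n = 355 (giving 126025).
Indices 161 through 355: 195 terms.

195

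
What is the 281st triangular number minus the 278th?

281·282/2 = 39621 and 278·279/2 = 38781.
Difference: 39621 − 38781 = 840.

840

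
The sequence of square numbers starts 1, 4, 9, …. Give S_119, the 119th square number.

The 119th square number is n² with n = 119.
119² = 14161.

14161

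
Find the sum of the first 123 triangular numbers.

317750

Σ i(i+1)/2 = (Σi² + Σi) / 2 over i = 1..123.
Σi = 7626 and Σi² = 627874.
(1·627874 + 1·7626) / 2 = 635500/2 = 317750.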